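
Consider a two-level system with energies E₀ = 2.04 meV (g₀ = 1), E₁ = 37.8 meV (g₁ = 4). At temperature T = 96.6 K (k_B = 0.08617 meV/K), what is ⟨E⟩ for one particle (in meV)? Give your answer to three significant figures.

k_BT = 0.08617 × 96.6 K = 8.3240 meV.
Eᵢ/kT = 0.24507, 4.5411.
Z = Σ gᵢe^(−Eᵢ/kT) = 1·e^(−0.24507) + 4·e^(−4.5411) = 0.78265 + 0.042647 = 0.82530.
⟨E⟩ = Σ Eᵢ gᵢe^(−Eᵢ/kT) / Z = (2.04·0.78265 + 37.8·0.042647) / 0.82530 = 3.89 meV.

3.89 meV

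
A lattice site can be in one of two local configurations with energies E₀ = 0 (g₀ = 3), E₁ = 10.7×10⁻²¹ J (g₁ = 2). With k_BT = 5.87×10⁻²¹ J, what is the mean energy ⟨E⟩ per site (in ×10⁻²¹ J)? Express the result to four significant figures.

1.040 ×10⁻²¹ J

Eᵢ/kT = 0, 1.82283.
Z = Σ gᵢe^(−Eᵢ/kT) = 3·e^(−0) + 2·e^(−1.82283) = 3.00000 + 0.323136 = 3.32314.
⟨E⟩ = Σ Eᵢ gᵢe^(−Eᵢ/kT) / Z = (0·3.00000 + 10.7·0.323136) / 3.32314 = 1.040 ×10⁻²¹ J.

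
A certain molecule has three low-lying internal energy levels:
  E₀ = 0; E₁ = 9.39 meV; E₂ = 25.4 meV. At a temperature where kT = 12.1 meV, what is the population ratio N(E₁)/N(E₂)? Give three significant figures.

3.76

n₁/n₂ = exp[−(E₁−E₂)/kT] = exp(−(-16.01 meV)/(12.1 meV)) = exp(1.3231) = 3.76.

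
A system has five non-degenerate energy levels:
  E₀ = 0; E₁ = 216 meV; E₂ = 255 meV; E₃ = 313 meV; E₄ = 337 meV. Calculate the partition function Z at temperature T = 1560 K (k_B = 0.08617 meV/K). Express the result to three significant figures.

Z = 1.53

k_BT = 0.08617 × 1560 K = 134.43 meV.
Eᵢ/kT = 0, 1.6068, 1.8969, 2.3283, 2.5069.
Z = Σ e^(−Eᵢ/kT) = e^(−0) + e^(−1.6068) + e^(−1.8969) + e^(−2.3283) + e^(−2.5069) = 1.0000 + 0.20053 + 0.15003 + 0.097461 + 0.081521 = 1.5295.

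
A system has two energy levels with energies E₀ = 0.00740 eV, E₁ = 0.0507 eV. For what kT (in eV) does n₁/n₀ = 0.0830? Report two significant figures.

0.017 eV

n₁/n₀ = exp[−(E₁−E₀)/kT] = 0.0830.
⇒ (E₁−E₀)/kT = ln(1/0.0830) = ln(12.05) = 2.489.
kT = 0.04330 eV / 2.489 = 0.017 eV.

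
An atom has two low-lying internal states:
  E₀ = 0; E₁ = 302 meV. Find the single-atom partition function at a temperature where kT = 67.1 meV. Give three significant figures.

Eᵢ/kT = 0, 4.5007.
Z = Σ e^(−Eᵢ/kT) = e^(−0) + e^(−4.5007) = 1.0000 + 0.011101 = 1.0111.

Z = 1.01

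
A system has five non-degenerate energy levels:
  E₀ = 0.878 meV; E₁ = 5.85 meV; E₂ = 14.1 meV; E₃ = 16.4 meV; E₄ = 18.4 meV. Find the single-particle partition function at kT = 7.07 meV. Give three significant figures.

Z = 1.63

Eᵢ/kT = 0.12419, 0.82744, 1.9943, 2.3197, 2.6025.
Z = Σ e^(−Eᵢ/kT) = e^(−0.12419) + e^(−0.82744) + e^(−1.9943) + e^(−2.3197) + e^(−2.6025) = 0.88321 + 0.43717 + 0.13611 + 0.098303 + 0.074088 = 1.6289.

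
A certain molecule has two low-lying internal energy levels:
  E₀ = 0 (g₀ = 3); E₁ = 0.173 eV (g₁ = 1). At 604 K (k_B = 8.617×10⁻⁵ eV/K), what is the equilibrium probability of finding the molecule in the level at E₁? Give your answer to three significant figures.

k_BT = 8.617×10⁻⁵ × 604 K = 0.052047 eV.
Eᵢ/kT = 0, 3.3239.
Z = Σ gᵢe^(−Eᵢ/kT) = 3·e^(−0) + 1·e^(−3.3239) = 3.0000 + 0.036012 = 3.0360.
P₁ = g₁ e^(−E₁/kT) / Z = 0.036012/3.0360 = 0.0119.

0.0119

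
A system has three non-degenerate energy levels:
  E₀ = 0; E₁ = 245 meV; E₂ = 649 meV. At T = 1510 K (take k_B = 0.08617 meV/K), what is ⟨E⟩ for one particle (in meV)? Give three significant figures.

k_BT = 0.08617 × 1510 K = 130.12 meV.
Eᵢ/kT = 0, 1.8829, 4.9877.
Z = Σ e^(−Eᵢ/kT) = e^(−0) + e^(−1.8829) + e^(−4.9877) = 1.0000 + 0.15215 + 0.0068213 = 1.1590.
⟨E⟩ = Σ Eᵢ e^(−Eᵢ/kT) / Z = (0·1.0000 + 245·0.15215 + 649·0.0068213) / 1.1590 = 36.0 meV.

36.0 meV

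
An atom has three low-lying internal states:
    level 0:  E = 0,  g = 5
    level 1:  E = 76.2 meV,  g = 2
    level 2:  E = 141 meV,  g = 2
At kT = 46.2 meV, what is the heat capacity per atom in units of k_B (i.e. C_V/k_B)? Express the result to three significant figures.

Eᵢ/kT = 0, 1.6494, 3.0519.
Z = Σ gᵢe^(−Eᵢ/kT) = 5·e^(−0) + 2·e^(−1.6494) + 2·e^(−3.0519) = 5.0000 + 0.38433 + 0.094538 = 5.4789.
⟨E⟩ = 7.7782 meV, ⟨E²⟩ = 750.35 meV².
C_V/k_B = (⟨E²⟩ − ⟨E⟩²)/(kT)² = (750.35 − 60.500)/2134.4 = 0.323.

0.323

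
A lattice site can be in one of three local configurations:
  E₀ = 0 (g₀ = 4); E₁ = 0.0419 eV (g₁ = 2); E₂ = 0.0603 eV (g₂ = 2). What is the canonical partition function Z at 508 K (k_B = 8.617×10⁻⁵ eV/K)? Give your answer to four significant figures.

Z = 5.272

k_BT = 8.617×10⁻⁵ × 508 K = 0.0437744 eV.
Eᵢ/kT = 0, 0.957180, 1.37752.
Z = Σ gᵢe^(−Eᵢ/kT) = 4·e^(−0) + 2·e^(−0.957180) + 2·e^(−1.37752) = 4.00000 + 0.767948 + 0.504406 = 5.27235.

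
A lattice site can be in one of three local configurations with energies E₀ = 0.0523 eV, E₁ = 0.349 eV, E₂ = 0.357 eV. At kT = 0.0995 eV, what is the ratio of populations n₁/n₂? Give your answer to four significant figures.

1.084

n₁/n₂ = exp[−(E₁−E₂)/kT] = exp(−(-0.008 eV)/(0.0995 eV)) = exp(0.0804020) = 1.084.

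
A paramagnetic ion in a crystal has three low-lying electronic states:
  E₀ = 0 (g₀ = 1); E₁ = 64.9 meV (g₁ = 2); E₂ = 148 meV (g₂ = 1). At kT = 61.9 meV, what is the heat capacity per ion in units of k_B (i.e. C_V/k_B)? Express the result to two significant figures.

Eᵢ/kT = 0, 1.048, 2.391.
Z = Σ gᵢe^(−Eᵢ/kT) = 1·e^(−0) + 2·e^(−1.048) + 1·e^(−2.391) = 1.000 + 0.7013 + 0.09154 = 1.793.
⟨E⟩ = 32.94 meV, ⟨E²⟩ = 2766 meV².
C_V/k_B = (⟨E²⟩ − ⟨E⟩²)/(kT)² = (2766 − 1085)/3832 = 0.44.

0.44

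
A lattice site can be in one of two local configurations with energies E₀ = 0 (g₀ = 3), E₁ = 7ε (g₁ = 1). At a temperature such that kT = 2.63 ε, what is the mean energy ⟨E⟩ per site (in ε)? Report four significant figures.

0.1592 ε

Eᵢ/kT = 0, 2.66160.
Z = Σ gᵢe^(−Eᵢ/kT) = 3·e^(−0) + 1·e^(−2.66160) = 3.00000 + 0.0698364 = 3.06984.
⟨E⟩ = Σ Eᵢ gᵢe^(−Eᵢ/kT) / Z = (0·3.00000 + 7·0.0698364) / 3.06984 = 0.1592 ε.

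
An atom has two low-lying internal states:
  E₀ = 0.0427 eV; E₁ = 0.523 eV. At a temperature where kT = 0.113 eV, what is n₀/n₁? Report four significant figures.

70.14

n₀/n₁ = exp[−(E₀−E₁)/kT] = exp(−(-0.4803 eV)/(0.113 eV)) = exp(4.25044) = 70.14.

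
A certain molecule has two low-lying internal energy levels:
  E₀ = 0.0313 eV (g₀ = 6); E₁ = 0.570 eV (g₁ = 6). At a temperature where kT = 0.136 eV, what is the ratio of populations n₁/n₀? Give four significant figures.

0.01904

n₁/n₀ = (g₁/g₀) exp[−(E₁−E₀)/kT] = (6/6) × exp(−(0.5387 eV)/(0.136 eV)) = (6/6) × exp(-3.96103) = 0.01904.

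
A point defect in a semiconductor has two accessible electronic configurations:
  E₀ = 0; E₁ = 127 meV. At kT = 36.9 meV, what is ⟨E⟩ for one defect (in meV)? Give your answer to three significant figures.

Eᵢ/kT = 0, 3.4417.
Z = Σ e^(−Eᵢ/kT) = e^(−0) + e^(−3.4417) = 1.0000 + 0.032010 = 1.0320.
⟨E⟩ = Σ Eᵢ e^(−Eᵢ/kT) / Z = (0·1.0000 + 127·0.032010) / 1.0320 = 3.94 meV.

3.94 meV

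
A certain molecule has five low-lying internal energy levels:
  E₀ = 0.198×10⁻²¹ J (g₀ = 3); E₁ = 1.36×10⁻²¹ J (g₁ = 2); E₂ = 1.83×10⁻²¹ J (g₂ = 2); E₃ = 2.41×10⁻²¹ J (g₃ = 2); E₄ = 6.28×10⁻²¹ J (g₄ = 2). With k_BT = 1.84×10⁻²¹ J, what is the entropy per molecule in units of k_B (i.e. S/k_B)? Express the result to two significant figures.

Eᵢ/kT = 0.1076, 0.7391, 0.9946, 1.310, 3.413.
Z = Σ gᵢe^(−Eᵢ/kT) = 3·e^(−0.1076) + 2·e^(−0.7391) + 2·e^(−0.9946) + 2·e^(−1.310) + 2·e^(−3.413) = 2.694 + 0.9551 + 0.7397 + 0.5396 + 0.06588 = 4.994.
⟨E⟩ = Σ EᵢPᵢ = 0.9812 ×10⁻²¹ J.
S/k_B = ln Z + ⟨E⟩/kT = ln(4.994) + 0.9812/1.84 = 1.608 + 0.5333 = 2.1.

2.1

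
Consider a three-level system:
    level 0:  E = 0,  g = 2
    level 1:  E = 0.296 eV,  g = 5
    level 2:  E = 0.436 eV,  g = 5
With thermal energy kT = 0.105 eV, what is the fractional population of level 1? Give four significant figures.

Eᵢ/kT = 0, 2.81905, 4.15238.
Z = Σ gᵢe^(−Eᵢ/kT) = 2·e^(−0) + 5·e^(−2.81905) + 5·e^(−4.15238) = 2.00000 + 0.298313 + 0.0786347 = 2.37695.
P₁ = g₁ e^(−E₁/kT) / Z = 0.298313/2.37695 = 0.1255.

0.1255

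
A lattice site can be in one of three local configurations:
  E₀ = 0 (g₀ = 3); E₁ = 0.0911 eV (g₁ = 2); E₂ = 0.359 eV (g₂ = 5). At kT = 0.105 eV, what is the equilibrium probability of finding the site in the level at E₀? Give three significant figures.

Eᵢ/kT = 0, 0.86762, 3.4190.
Z = Σ gᵢe^(−Eᵢ/kT) = 3·e^(−0) + 2·e^(−0.86762) + 5·e^(−3.4190) = 3.0000 + 0.83990 + 0.16373 = 4.0036.
P₀ = g₀ e^(−E₀/kT) / Z = 3.0000/4.0036 = 0.749.

0.749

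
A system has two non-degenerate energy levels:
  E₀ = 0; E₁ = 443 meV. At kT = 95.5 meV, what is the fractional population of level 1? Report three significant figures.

Eᵢ/kT = 0, 4.6387.
Z = Σ e^(−Eᵢ/kT) = e^(−0) + e^(−4.6387) = 1.0000 + 0.0096703 = 1.0097.
P₁ = e^(−E₁/kT) / Z = 0.0096703/1.0097 = 0.00958.

0.00958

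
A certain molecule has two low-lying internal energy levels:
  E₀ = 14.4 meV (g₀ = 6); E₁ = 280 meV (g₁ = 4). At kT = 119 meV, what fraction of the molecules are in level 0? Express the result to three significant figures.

0.933

Eᵢ/kT = 0.12101, 2.3529.
Z = Σ gᵢe^(−Eᵢ/kT) = 6·e^(−0.12101) + 4·e^(−2.3529) = 5.3162 + 0.38037 = 5.6966.
P₀ = g₀ e^(−E₀/kT) / Z = 5.3162/5.6966 = 0.933.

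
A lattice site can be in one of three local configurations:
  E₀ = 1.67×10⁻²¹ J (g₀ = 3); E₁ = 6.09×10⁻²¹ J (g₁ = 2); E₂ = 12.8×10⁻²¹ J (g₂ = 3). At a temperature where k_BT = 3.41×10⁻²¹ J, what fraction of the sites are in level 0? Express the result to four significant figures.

Eᵢ/kT = 0.489736, 1.78592, 3.75367.
Z = Σ gᵢe^(−Eᵢ/kT) = 3·e^(−0.489736) + 2·e^(−1.78592) + 3·e^(−3.75367) = 1.83836 + 0.335286 + 0.0702948 = 2.24394.
P₀ = g₀ e^(−E₀/kT) / Z = 1.83836/2.24394 = 0.8193.

0.8193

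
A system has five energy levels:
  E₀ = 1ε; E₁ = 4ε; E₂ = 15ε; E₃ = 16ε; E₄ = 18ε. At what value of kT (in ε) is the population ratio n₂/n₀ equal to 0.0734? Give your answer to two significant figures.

5.4 ε

n₂/n₀ = exp[−(E₂−E₀)/kT] = 0.0734.
⇒ (E₂−E₀)/kT = ln(1/0.0734) = ln(13.62) = 2.612.
kT = 14ε / 2.612 = 5.4 ε.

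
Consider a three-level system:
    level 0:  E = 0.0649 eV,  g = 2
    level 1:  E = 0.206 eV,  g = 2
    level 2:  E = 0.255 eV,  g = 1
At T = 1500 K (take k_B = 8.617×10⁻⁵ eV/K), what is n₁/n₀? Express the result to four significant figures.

0.3357

k_BT = 8.617×10⁻⁵ × 1500 K = 0.129255 eV.
n₁/n₀ = (g₁/g₀) exp[−(E₁−E₀)/kT] = (2/2) × exp(−(0.1411 eV)/(0.129255 eV)) = (2/2) × exp(-1.09164) = 0.3357.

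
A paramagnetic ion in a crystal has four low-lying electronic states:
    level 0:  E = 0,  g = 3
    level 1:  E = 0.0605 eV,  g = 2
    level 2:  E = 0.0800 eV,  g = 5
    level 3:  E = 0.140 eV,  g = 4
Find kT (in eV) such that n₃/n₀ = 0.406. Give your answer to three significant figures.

n₃/n₀ = (g₃/g₀) exp[−(E₃−E₀)/kT] = 0.406.
⇒ (E₃−E₀)/kT = ln((4/3)/0.406) = ln(3.2841) = 1.1891.
kT = 0.140 eV / 1.1891 = 0.118 eV.

0.118 eV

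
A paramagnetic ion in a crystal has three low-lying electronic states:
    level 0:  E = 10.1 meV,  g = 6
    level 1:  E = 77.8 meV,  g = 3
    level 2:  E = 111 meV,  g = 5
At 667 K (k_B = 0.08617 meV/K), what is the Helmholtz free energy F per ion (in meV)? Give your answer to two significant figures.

k_BT = 0.08617 × 667 K = 57.48 meV.
Eᵢ/kT = 0.1757, 1.354, 1.931.
Z = Σ gᵢe^(−Eᵢ/kT) = 6·e^(−0.1757) + 3·e^(−1.354) + 5·e^(−1.931) = 5.033 + 0.7746 + 0.7250 = 6.533.
F = −kT ln Z = −57.48 × ln(6.533) = −57.48 × 1.877 = -110 meV.

-110 meV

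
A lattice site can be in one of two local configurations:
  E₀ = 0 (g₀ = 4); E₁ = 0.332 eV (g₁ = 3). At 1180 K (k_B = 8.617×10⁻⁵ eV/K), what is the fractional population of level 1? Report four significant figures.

0.02785

k_BT = 8.617×10⁻⁵ × 1180 K = 0.101681 eV.
Eᵢ/kT = 0, 3.26511.
Z = Σ gᵢe^(−Eᵢ/kT) = 4·e^(−0) + 3·e^(−3.26511) = 4.00000 + 0.114578 = 4.11458.
P₁ = g₁ e^(−E₁/kT) / Z = 0.114578/4.11458 = 0.02785.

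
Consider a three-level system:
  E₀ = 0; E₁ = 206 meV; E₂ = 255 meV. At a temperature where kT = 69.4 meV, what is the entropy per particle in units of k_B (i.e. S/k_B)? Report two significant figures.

Eᵢ/kT = 0, 2.968, 3.674.
Z = Σ e^(−Eᵢ/kT) = e^(−0) + e^(−2.968) + e^(−3.674) = 1.000 + 0.05141 + 0.02537 = 1.077.
⟨E⟩ = Σ EᵢPᵢ = 15.84 meV.
S/k_B = ln Z + ⟨E⟩/kT = ln(1.077) + 15.84/69.4 = 0.07418 + 0.2282 = 0.30.

0.30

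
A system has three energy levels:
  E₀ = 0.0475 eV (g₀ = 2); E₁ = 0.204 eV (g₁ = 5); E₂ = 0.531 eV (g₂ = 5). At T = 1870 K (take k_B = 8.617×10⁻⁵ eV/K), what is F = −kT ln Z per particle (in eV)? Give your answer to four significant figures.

k_BT = 8.617×10⁻⁵ × 1870 K = 0.161138 eV.
Eᵢ/kT = 0.294778, 1.26600, 3.29531.
Z = Σ gᵢe^(−Eᵢ/kT) = 2·e^(−0.294778) + 5·e^(−1.26600) + 5·e^(−3.29531) = 1.48939 + 1.40979 + 0.185283 = 3.08446.
F = −kT ln Z = −0.161138 × ln(3.08446) = −0.161138 × 1.12638 = -0.1815 eV.

-0.1815 eV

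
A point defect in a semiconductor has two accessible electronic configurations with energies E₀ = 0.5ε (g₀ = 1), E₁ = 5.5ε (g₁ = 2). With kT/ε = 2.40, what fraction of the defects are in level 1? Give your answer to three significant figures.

0.199

Eᵢ/kT = 0.20833, 2.2917.
Z = Σ gᵢe^(−Eᵢ/kT) = 1·e^(−0.20833) + 2·e^(−2.2917) = 0.81194 + 0.20219 = 1.0141.
P₁ = g₁ e^(−E₁/kT) / Z = 0.20219/1.0141 = 0.199.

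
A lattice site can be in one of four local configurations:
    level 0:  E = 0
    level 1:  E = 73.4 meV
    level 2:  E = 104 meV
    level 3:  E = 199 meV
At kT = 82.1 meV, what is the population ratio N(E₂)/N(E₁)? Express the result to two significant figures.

n₂/n₁ = exp[−(E₂−E₁)/kT] = exp(−(30.6 meV)/(82.1 meV)) = exp(-0.3727) = 0.69.

0.69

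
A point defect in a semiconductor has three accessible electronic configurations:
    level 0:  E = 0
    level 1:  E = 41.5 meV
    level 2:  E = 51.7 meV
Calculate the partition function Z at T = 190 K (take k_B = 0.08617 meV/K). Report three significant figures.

Z = 1.12

k_BT = 0.08617 × 190 K = 16.372 meV.
Eᵢ/kT = 0, 2.5348, 3.1578.
Z = Σ e^(−Eᵢ/kT) = e^(−0) + e^(−2.5348) + e^(−3.1578) = 1.0000 + 0.079278 + 0.042519 = 1.1218.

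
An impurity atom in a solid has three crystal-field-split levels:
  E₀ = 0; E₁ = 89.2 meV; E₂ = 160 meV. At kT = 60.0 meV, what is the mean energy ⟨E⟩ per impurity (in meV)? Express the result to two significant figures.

Eᵢ/kT = 0, 1.487, 2.667.
Z = Σ e^(−Eᵢ/kT) = e^(−0) + e^(−1.487) + e^(−2.667) = 1.000 + 0.2260 + 0.06946 = 1.295.
⟨E⟩ = Σ Eᵢ e^(−Eᵢ/kT) / Z = (0·1.000 + 89.2·0.2260 + 160·0.06946) / 1.295 = 24 meV.

24 meV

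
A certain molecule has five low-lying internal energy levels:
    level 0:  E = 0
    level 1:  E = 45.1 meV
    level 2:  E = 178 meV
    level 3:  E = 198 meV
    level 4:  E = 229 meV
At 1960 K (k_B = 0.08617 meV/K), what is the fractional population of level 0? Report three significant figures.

0.373

k_BT = 0.08617 × 1960 K = 168.89 meV.
Eᵢ/kT = 0, 0.26704, 1.0539, 1.1724, 1.3559.
Z = Σ e^(−Eᵢ/kT) = e^(−0) + e^(−0.26704) + e^(−1.0539) + e^(−1.1724) + e^(−1.3559) = 1.0000 + 0.76564 + 0.34858 + 0.30962 + 0.25772 = 2.6816.
P₀ = e^(−E₀/kT) / Z = 1.0000/2.6816 = 0.373.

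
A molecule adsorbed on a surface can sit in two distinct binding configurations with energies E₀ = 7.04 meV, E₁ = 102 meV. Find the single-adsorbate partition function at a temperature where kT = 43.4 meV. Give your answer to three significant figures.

Eᵢ/kT = 0.16221, 2.3502.
Z = Σ e^(−Eᵢ/kT) = e^(−0.16221) + e^(−2.3502) = 0.85026 + 0.095350 = 0.94561.

Z = 0.946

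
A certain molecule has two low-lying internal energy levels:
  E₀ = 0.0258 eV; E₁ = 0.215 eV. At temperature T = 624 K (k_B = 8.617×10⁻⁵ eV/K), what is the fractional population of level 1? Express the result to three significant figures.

0.0288

k_BT = 8.617×10⁻⁵ × 624 K = 0.053770 eV.
Eᵢ/kT = 0.47982, 3.9985.
Z = Σ e^(−Eᵢ/kT) = e^(−0.47982) + e^(−3.9985) = 0.61889 + 0.018343 = 0.63723.
P₁ = e^(−E₁/kT) / Z = 0.018343/0.63723 = 0.0288.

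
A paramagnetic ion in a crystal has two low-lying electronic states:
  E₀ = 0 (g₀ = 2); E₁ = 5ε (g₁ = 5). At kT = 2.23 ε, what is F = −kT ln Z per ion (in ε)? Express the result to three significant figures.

Eᵢ/kT = 0, 2.2422.
Z = Σ gᵢe^(−Eᵢ/kT) = 2·e^(−0) + 5·e^(−2.2422) = 2.0000 + 0.53112 = 2.5311.
F = −kT ln Z = −2.23 × ln(2.5311) = −2.23 × 0.92865 = -2.07 ε.

-2.07 ε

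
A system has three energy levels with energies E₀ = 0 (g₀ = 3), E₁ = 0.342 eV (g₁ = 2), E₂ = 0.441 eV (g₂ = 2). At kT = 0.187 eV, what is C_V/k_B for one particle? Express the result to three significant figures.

0.519

Eᵢ/kT = 0, 1.8289, 2.3583.
Z = Σ gᵢe^(−Eᵢ/kT) = 3·e^(−0) + 2·e^(−1.8289) + 2·e^(−2.3583) = 3.0000 + 0.32118 + 0.18916 = 3.5103.
⟨E⟩ = 0.055056 eV, ⟨E²⟩ = 0.021182 eV².
C_V/k_B = (⟨E²⟩ − ⟨E⟩²)/(kT)² = (0.021182 − 0.0030312)/0.034969 = 0.519.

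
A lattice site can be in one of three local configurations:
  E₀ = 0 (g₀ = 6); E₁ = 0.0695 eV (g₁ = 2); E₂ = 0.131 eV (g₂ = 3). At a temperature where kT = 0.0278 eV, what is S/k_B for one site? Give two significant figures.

1.9

Eᵢ/kT = 0, 2.500, 4.712.
Z = Σ gᵢe^(−Eᵢ/kT) = 6·e^(−0) + 2·e^(−2.500) + 3·e^(−4.712) = 6.000 + 0.1642 + 0.02696 = 6.191.
⟨E⟩ = Σ EᵢPᵢ = 0.002414 eV.
S/k_B = ln Z + ⟨E⟩/kT = ln(6.191) + 0.002414/0.0278 = 1.823 + 0.08683 = 1.9.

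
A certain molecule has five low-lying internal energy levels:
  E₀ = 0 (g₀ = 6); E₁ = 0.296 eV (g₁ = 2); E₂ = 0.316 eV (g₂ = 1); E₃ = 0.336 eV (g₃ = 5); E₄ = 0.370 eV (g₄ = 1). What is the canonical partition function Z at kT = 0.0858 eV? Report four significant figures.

Z = 6.202

Eᵢ/kT = 0, 3.44988, 3.68298, 3.91608, 4.31235.
Z = Σ gᵢe^(−Eᵢ/kT) = 6·e^(−0) + 2·e^(−3.44988) + 1·e^(−3.68298) + 5·e^(−3.91608) + 1·e^(−4.31235) = 6.00000 + 0.0634989 + 0.0251479 + 0.0995951 + 0.0134020 = 6.20164.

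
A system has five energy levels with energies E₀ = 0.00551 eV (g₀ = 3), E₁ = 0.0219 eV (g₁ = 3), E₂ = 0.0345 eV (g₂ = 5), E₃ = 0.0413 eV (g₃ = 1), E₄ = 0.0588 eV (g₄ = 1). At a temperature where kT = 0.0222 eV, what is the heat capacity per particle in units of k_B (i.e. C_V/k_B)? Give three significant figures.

0.373

Eᵢ/kT = 0.24820, 0.98649, 1.5541, 1.8604, 2.6486.
Z = Σ gᵢe^(−Eᵢ/kT) = 3·e^(−0.24820) + 3·e^(−0.98649) + 5·e^(−1.5541) + 1·e^(−1.8604) + 1·e^(−2.6486) = 2.3406 + 1.1186 + 1.0569 + 0.15561 + 0.070750 = 4.7425.
⟨E⟩ = 0.017806 eV, ⟨E²⟩ = 0.00050091 eV².
C_V/k_B = (⟨E²⟩ − ⟨E⟩²)/(kT)² = (0.00050091 − 0.00031705)/0.00049284 = 0.373.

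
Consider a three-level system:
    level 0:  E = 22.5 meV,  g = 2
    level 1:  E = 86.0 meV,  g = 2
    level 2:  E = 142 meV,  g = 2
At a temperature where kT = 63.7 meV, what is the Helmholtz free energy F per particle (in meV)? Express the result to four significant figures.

Eᵢ/kT = 0.353218, 1.35008, 2.22920.
Z = Σ gᵢe^(−Eᵢ/kT) = 2·e^(−0.353218) + 2·e^(−1.35008) + 2·e^(−2.22920) = 1.40485 + 0.518439 + 0.215229 = 2.13852.
F = −kT ln Z = −63.7 × ln(2.13852) = −63.7 × 0.760114 = -48.42 meV.

-48.42 meV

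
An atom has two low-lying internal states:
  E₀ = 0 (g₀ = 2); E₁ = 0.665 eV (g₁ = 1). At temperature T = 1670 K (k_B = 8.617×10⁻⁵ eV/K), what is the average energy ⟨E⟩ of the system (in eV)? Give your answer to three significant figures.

k_BT = 8.617×10⁻⁵ × 1670 K = 0.14390 eV.
Eᵢ/kT = 0, 4.6213.
Z = Σ gᵢe^(−Eᵢ/kT) = 2·e^(−0) + 1·e^(−4.6213) = 2.0000 + 0.0098400 = 2.0098.
⟨E⟩ = Σ Eᵢ gᵢe^(−Eᵢ/kT) / Z = (0·2.0000 + 0.665·0.0098400) / 2.0098 = 0.00326 eV.

0.00326 eV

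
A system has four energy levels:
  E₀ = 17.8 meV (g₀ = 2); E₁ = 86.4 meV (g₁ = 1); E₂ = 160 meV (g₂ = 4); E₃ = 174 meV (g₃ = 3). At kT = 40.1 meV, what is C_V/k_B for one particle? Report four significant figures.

Eᵢ/kT = 0.443890, 2.15461, 3.99002, 4.33915.
Z = Σ gᵢe^(−Eᵢ/kT) = 2·e^(−0.443890) + 1·e^(−2.15461) + 4·e^(−3.99002) + 3·e^(−4.33915) = 1.28307 + 0.115948 + 0.0739974 + 0.0391428 = 1.51216.
⟨E⟩ = 34.0619 meV, ⟨E²⟩ = 2877.67 meV².
C_V/k_B = (⟨E²⟩ − ⟨E⟩²)/(kT)² = (2877.67 − 1160.21)/1608.01 = 1.068.

1.068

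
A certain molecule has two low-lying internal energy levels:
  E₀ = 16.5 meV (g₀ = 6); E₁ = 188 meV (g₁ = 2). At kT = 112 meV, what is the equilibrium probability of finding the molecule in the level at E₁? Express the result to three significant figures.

0.0672

Eᵢ/kT = 0.14732, 1.6786.
Z = Σ gᵢe^(−Eᵢ/kT) = 6·e^(−0.14732) + 2·e^(−1.6786) = 5.1781 + 0.37327 = 5.5514.
P₁ = g₁ e^(−E₁/kT) / Z = 0.37327/5.5514 = 0.0672.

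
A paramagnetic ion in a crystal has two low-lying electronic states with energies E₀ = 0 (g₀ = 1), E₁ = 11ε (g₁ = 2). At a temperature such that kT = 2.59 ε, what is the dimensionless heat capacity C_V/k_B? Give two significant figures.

0.49

Eᵢ/kT = 0, 4.247.
Z = Σ gᵢe^(−Eᵢ/kT) = 1·e^(−0) + 2·e^(−4.247) = 1.000 + 0.02861 = 1.029.
⟨E⟩ = 0.3058 ε, ⟨E²⟩ = 3.364 ε².
C_V/k_B = (⟨E²⟩ − ⟨E⟩²)/(kT)² = (3.364 − 0.09351)/6.708 = 0.49.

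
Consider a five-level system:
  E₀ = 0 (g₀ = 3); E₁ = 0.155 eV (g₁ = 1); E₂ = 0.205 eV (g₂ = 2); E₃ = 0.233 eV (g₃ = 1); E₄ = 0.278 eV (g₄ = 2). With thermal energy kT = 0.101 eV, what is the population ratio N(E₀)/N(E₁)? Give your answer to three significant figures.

13.9

n₀/n₁ = (g₀/g₁) exp[−(E₀−E₁)/kT] = (3/1) × exp(−(-0.155 eV)/(0.101 eV)) = (3/1) × exp(1.5347) = 13.9.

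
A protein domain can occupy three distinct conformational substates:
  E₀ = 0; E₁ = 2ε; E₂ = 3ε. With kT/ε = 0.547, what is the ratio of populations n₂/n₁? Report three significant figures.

n₂/n₁ = exp[−(E₂−E₁)/kT] = exp(−(1ε)/(0.547ε)) = exp(-1.8282) = 0.161.

0.161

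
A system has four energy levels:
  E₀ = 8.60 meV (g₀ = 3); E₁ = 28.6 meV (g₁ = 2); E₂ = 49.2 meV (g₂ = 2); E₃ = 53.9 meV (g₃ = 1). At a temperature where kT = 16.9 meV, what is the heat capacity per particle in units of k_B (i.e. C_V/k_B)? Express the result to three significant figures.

Eᵢ/kT = 0.50888, 1.6923, 2.9112, 3.1893.
Z = Σ gᵢe^(−Eᵢ/kT) = 3·e^(−0.50888) + 2·e^(−1.6923) + 2·e^(−2.9112) + 1·e^(−3.1893) = 1.8035 + 0.36819 + 0.10882 + 0.041201 = 2.3217.
⟨E⟩ = 14.479 meV, ⟨E²⟩ = 352.18 meV².
C_V/k_B = (⟨E²⟩ − ⟨E⟩²)/(kT)² = (352.18 − 209.64)/285.61 = 0.499.

0.499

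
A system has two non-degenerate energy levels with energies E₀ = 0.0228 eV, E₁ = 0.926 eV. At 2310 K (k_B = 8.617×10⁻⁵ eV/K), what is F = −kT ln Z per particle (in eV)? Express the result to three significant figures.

k_BT = 8.617×10⁻⁵ × 2310 K = 0.19905 eV.
Eᵢ/kT = 0.11454, 4.6521.
Z = Σ e^(−Eᵢ/kT) = e^(−0.11454) + e^(−4.6521) = 0.89178 + 0.0095415 = 0.90132.
F = −kT ln Z = −0.19905 × ln(0.90132) = −0.19905 × -0.10389 = 0.0207 eV.

0.0207 eV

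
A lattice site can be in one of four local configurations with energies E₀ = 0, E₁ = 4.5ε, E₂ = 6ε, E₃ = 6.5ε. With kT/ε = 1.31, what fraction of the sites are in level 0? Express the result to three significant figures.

Eᵢ/kT = 0, 3.4351, 4.5802, 4.9618.
Z = Σ e^(−Eᵢ/kT) = e^(−0) + e^(−3.4351) + e^(−4.5802) + e^(−4.9618) = 1.0000 + 0.032222 + 0.010253 + 0.0070003 = 1.0495.
P₀ = e^(−E₀/kT) / Z = 1.0000/1.0495 = 0.953.

0.953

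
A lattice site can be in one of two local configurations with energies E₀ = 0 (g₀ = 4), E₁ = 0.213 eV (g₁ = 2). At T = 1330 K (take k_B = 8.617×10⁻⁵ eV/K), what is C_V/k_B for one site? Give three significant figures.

0.232

k_BT = 8.617×10⁻⁵ × 1330 K = 0.11461 eV.
Eᵢ/kT = 0, 1.8585.
Z = Σ gᵢe^(−Eᵢ/kT) = 4·e^(−0) + 2·e^(−1.8585) = 4.0000 + 0.31181 = 4.3118.
⟨E⟩ = 0.015403 eV, ⟨E²⟩ = 0.0032809 eV².
C_V/k_B = (⟨E²⟩ − ⟨E⟩²)/(kT)² = (0.0032809 − 0.00023725)/0.013135 = 0.232.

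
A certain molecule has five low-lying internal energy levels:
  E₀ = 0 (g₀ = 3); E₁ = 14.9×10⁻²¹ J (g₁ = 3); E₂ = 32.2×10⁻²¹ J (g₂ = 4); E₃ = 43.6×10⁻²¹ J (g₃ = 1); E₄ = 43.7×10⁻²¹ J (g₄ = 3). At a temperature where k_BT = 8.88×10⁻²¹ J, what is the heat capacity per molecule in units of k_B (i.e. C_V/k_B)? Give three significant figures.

0.839

Eᵢ/kT = 0, 1.6779, 3.6261, 4.9099, 4.9212.
Z = Σ gᵢe^(−Eᵢ/kT) = 3·e^(−0) + 3·e^(−1.6779) + 4·e^(−3.6261) + 1·e^(−4.9099) + 3·e^(−4.9212) = 3.0000 + 0.56030 + 0.10648 + 0.0073732 + 0.021871 = 3.6960.
⟨E⟩ = 3.5320, ⟨E²⟩ = 78.620.
C_V/k_B = (⟨E²⟩ − ⟨E⟩²)/(kT)² = (78.620 − 12.475)/78.854 = 0.839.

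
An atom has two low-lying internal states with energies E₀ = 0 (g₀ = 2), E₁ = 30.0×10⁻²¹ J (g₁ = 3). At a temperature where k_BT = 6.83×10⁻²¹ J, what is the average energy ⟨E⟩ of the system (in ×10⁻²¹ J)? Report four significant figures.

0.5466 ×10⁻²¹ J

Eᵢ/kT = 0, 4.39239.
Z = Σ gᵢe^(−Eᵢ/kT) = 2·e^(−0) + 3·e^(−4.39239) = 2.00000 + 0.0371134 = 2.03711.
⟨E⟩ = Σ Eᵢ gᵢe^(−Eᵢ/kT) / Z = (0·2.00000 + 30.0·0.0371134) / 2.03711 = 0.5466 ×10⁻²¹ J.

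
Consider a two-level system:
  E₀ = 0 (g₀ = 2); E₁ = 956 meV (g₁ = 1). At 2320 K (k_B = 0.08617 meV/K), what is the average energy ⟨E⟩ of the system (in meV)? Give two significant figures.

4.0 meV

k_BT = 0.08617 × 2320 K = 199.9 meV.
Eᵢ/kT = 0, 4.782.
Z = Σ gᵢe^(−Eᵢ/kT) = 2·e^(−0) + 1·e^(−4.782) = 2.000 + 0.008379 = 2.008.
⟨E⟩ = Σ Eᵢ gᵢe^(−Eᵢ/kT) / Z = (0·2.000 + 956·0.008379) / 2.008 = 4.0 meV.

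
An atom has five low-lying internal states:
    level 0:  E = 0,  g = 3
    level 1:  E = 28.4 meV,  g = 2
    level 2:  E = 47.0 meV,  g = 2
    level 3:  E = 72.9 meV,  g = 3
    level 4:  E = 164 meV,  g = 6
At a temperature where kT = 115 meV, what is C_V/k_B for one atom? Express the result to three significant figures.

Eᵢ/kT = 0, 0.24696, 0.40870, 0.63391, 1.4261.
Z = Σ gᵢe^(−Eᵢ/kT) = 3·e^(−0) + 2·e^(−0.24696) + 2·e^(−0.40870) + 3·e^(−0.63391) + 6·e^(−1.4261) = 3.0000 + 1.5623 + 1.3290 + 1.5915 + 1.4415 = 8.9243.
⟨E⟩ = 51.462 meV, ⟨E²⟩ = 5762.3 meV².
C_V/k_B = (⟨E²⟩ − ⟨E⟩²)/(kT)² = (5762.3 − 2648.3)/13225 = 0.235.

0.235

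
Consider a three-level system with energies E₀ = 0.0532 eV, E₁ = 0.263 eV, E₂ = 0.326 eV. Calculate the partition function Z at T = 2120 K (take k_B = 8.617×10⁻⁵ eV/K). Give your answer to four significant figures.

Z = 1.152

k_BT = 8.617×10⁻⁵ × 2120 K = 0.182680 eV.
Eᵢ/kT = 0.291220, 1.43968, 1.78454.
Z = Σ e^(−Eᵢ/kT) = e^(−0.291220) + e^(−1.43968) + e^(−1.78454) = 0.747351 + 0.237004 + 0.167874 = 1.15223.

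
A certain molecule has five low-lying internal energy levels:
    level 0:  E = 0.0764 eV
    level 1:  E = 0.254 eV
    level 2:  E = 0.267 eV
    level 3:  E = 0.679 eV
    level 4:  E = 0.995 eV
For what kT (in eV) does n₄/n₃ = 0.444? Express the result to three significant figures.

0.389 eV

n₄/n₃ = exp[−(E₄−E₃)/kT] = 0.444.
⇒ (E₄−E₃)/kT = ln(1/0.444) = ln(2.2523) = 0.81195.
kT = 0.316 eV / 0.81195 = 0.389 eV.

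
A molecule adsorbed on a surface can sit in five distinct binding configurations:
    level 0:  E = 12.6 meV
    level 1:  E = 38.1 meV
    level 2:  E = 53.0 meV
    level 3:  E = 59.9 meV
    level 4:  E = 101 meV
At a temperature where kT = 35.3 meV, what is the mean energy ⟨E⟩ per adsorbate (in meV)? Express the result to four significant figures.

Eᵢ/kT = 0.356941, 1.07932, 1.50142, 1.69688, 2.86119.
Z = Σ e^(−Eᵢ/kT) = e^(−0.356941) + e^(−1.07932) + e^(−1.50142) + e^(−1.69688) + e^(−2.86119) = 0.699814 + 0.339827 + 0.222814 + 0.183254 + 0.0572007 = 1.50291.
⟨E⟩ = Σ Eᵢ e^(−Eᵢ/kT) / Z = (12.6·0.699814 + 38.1·0.339827 + 53.0·0.222814 + 59.9·0.183254 + 101·0.0572007) / 1.50291 = 33.49 meV.

33.49 meV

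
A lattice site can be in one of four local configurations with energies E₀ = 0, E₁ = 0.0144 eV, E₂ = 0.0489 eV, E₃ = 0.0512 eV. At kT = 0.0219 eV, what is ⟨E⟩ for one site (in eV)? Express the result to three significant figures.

Eᵢ/kT = 0, 0.65753, 2.2329, 2.3379.
Z = Σ e^(−Eᵢ/kT) = e^(−0) + e^(−0.65753) + e^(−2.2329) + e^(−2.3379) = 1.0000 + 0.51813 + 0.10722 + 0.096530 = 1.7219.
⟨E⟩ = Σ Eᵢ e^(−Eᵢ/kT) / Z = (0·1.0000 + 0.0144·0.51813 + 0.0489·0.10722 + 0.0512·0.096530) / 1.7219 = 0.0102 eV.

0.0102 eV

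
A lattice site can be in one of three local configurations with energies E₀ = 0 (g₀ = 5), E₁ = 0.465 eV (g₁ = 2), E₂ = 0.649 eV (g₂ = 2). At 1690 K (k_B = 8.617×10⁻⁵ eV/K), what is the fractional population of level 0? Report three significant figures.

k_BT = 8.617×10⁻⁵ × 1690 K = 0.14563 eV.
Eᵢ/kT = 0, 3.1930, 4.4565.
Z = Σ gᵢe^(−Eᵢ/kT) = 5·e^(−0) + 2·e^(−3.1930) + 2·e^(−4.4565) = 5.0000 + 0.082097 + 0.023206 = 5.1053.
P₀ = g₀ e^(−E₀/kT) / Z = 5.0000/5.1053 = 0.979.

0.979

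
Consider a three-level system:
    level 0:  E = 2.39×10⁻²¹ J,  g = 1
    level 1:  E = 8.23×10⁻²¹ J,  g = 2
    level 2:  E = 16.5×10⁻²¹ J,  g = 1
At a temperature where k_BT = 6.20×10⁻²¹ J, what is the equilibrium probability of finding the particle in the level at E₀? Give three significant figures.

0.531

Eᵢ/kT = 0.38548, 1.3274, 2.6613.
Z = Σ gᵢe^(−Eᵢ/kT) = 1·e^(−0.38548) + 2·e^(−1.3274) + 1·e^(−2.6613) = 0.68012 + 0.53033 + 0.069857 = 1.2803.
P₀ = g₀ e^(−E₀/kT) / Z = 0.68012/1.2803 = 0.531.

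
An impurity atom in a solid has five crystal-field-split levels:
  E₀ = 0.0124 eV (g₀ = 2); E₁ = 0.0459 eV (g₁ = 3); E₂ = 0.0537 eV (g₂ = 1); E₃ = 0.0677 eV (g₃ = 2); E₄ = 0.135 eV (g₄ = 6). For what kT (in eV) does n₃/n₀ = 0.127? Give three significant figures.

n₃/n₀ = (g₃/g₀) exp[−(E₃−E₀)/kT] = 0.127.
⇒ (E₃−E₀)/kT = ln((2/2)/0.127) = ln(7.8740) = 2.0636.
kT = 0.0553 eV / 2.0636 = 0.0268 eV.

0.0268 eV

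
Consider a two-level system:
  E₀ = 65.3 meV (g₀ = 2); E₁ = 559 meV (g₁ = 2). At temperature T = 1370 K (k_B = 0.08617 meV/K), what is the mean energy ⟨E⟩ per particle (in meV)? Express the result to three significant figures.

72.7 meV

k_BT = 0.08617 × 1370 K = 118.05 meV.
Eᵢ/kT = 0.55316, 4.7353.
Z = Σ gᵢe^(−Eᵢ/kT) = 2·e^(−0.55316) + 2·e^(−4.7353) = 1.1503 + 0.017560 = 1.1679.
⟨E⟩ = Σ Eᵢ gᵢe^(−Eᵢ/kT) / Z = (65.3·1.1503 + 559·0.017560) / 1.1679 = 72.7 meV.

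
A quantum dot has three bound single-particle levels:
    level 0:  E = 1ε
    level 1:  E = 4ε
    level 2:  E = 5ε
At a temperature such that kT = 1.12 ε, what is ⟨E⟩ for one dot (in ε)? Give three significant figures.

Eᵢ/kT = 0.89286, 3.5714, 4.4643.
Z = Σ e^(−Eᵢ/kT) = e^(−0.89286) + e^(−3.5714) + e^(−4.4643) = 0.40948 + 0.028116 + 0.011513 = 0.44911.
⟨E⟩ = Σ Eᵢ e^(−Eᵢ/kT) / Z = (1·0.40948 + 4·0.028116 + 5·0.011513) / 0.44911 = 1.29 ε.

1.29 ε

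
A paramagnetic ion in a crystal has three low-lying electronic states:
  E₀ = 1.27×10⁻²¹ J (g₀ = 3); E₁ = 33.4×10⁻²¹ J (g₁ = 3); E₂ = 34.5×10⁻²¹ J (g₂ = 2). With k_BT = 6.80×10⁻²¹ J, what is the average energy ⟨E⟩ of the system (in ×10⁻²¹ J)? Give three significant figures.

Eᵢ/kT = 0.18676, 4.9118, 5.0735.
Z = Σ gᵢe^(−Eᵢ/kT) = 3·e^(−0.18676) + 3·e^(−4.9118) + 2·e^(−5.0735) = 2.4889 + 0.022078 + 0.012521 = 2.5235.
⟨E⟩ = Σ Eᵢ gᵢe^(−Eᵢ/kT) / Z = (1.27·2.4889 + 33.4·0.022078 + 34.5·0.012521) / 2.5235 = 1.72 ×10⁻²¹ J.

1.72 ×10⁻²¹ J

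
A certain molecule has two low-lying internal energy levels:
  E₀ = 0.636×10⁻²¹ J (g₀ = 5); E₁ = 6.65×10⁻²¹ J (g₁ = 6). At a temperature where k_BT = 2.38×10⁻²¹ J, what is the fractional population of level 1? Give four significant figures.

Eᵢ/kT = 0.267227, 2.79412.
Z = Σ gᵢe^(−Eᵢ/kT) = 5·e^(−0.267227) + 6·e^(−2.79412) = 3.82750 + 0.367012 = 4.19451.
P₁ = g₁ e^(−E₁/kT) / Z = 0.367012/4.19451 = 0.08750.

0.08750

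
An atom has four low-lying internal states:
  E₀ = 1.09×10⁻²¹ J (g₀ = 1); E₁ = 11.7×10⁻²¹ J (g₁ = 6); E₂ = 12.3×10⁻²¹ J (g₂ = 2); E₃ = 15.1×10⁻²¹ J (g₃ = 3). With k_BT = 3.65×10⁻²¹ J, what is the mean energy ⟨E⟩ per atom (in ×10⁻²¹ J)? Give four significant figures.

4.742 ×10⁻²¹ J

Eᵢ/kT = 0.298630, 3.20548, 3.36986, 4.13699.
Z = Σ gᵢe^(−Eᵢ/kT) = 1·e^(−0.298630) + 6·e^(−3.20548) + 2·e^(−3.36986) + 3·e^(−4.13699) = 0.741834 + 0.243237 + 0.0687889 + 0.0479126 = 1.10177.
⟨E⟩ = Σ Eᵢ gᵢe^(−Eᵢ/kT) / Z = (1.09·0.741834 + 11.7·0.243237 + 12.3·0.0687889 + 15.1·0.0479126) / 1.10177 = 4.742 ×10⁻²¹ J.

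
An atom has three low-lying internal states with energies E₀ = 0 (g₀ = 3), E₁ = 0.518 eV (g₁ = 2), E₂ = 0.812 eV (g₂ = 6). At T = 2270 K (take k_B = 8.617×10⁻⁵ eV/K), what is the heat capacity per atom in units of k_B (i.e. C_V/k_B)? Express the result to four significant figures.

0.7537

k_BT = 8.617×10⁻⁵ × 2270 K = 0.195606 eV.
Eᵢ/kT = 0, 2.64818, 4.15120.
Z = Σ gᵢe^(−Eᵢ/kT) = 3·e^(−0) + 2·e^(−2.64818) + 6·e^(−4.15120) = 3.00000 + 0.141560 + 0.0944731 = 3.23603.
⟨E⟩ = 0.0463655 eV, ⟨E²⟩ = 0.0309868 eV².
C_V/k_B = (⟨E²⟩ − ⟨E⟩²)/(kT)² = (0.0309868 − 0.00214976)/0.0382617 = 0.7537.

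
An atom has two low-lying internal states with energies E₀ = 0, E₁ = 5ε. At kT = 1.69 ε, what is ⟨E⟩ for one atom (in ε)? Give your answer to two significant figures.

0.25 ε

Eᵢ/kT = 0, 2.959.
Z = Σ e^(−Eᵢ/kT) = e^(−0) + e^(−2.959) = 1.000 + 0.05187 = 1.052.
⟨E⟩ = Σ Eᵢ e^(−Eᵢ/kT) / Z = (0·1.000 + 5·0.05187) / 1.052 = 0.25 ε.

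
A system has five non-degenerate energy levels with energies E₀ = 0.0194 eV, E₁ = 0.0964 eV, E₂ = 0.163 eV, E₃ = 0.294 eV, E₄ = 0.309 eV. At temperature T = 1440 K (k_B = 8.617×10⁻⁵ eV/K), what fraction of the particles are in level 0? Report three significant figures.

k_BT = 8.617×10⁻⁵ × 1440 K = 0.12408 eV.
Eᵢ/kT = 0.15635, 0.77692, 1.3137, 2.3694, 2.4903.
Z = Σ e^(−Eᵢ/kT) = e^(−0.15635) + e^(−0.77692) + e^(−1.3137) + e^(−2.3694) + e^(−2.4903) = 0.85526 + 0.45982 + 0.26882 + 0.093537 + 0.082885 = 1.7603.
P₀ = e^(−E₀/kT) / Z = 0.85526/1.7603 = 0.486.

0.486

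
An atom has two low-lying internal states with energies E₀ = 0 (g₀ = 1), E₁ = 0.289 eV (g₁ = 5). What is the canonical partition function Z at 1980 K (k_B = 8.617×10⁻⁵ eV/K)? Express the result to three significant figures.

k_BT = 8.617×10⁻⁵ × 1980 K = 0.17062 eV.
Eᵢ/kT = 0, 1.6938.
Z = Σ gᵢe^(−Eᵢ/kT) = 1·e^(−0) + 5·e^(−1.6938) = 1.0000 + 0.91910 = 1.9191.

Z = 1.92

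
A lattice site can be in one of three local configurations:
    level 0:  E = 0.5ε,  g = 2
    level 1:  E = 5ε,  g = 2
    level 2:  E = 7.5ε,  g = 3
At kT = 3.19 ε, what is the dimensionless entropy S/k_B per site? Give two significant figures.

1.5

Eᵢ/kT = 0.1567, 1.567, 2.351.
Z = Σ gᵢe^(−Eᵢ/kT) = 2·e^(−0.1567) + 2·e^(−1.567) + 3·e^(−2.351) = 1.710 + 0.4173 + 0.2858 = 2.413.
⟨E⟩ = Σ EᵢPᵢ = 2.107 ε.
S/k_B = ln Z + ⟨E⟩/kT = ln(2.413) + 2.107/3.19 = 0.8809 + 0.6605 = 1.5.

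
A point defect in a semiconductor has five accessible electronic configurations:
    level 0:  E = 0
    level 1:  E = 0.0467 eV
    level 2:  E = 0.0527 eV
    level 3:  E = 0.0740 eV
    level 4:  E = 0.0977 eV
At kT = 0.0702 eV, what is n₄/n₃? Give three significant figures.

n₄/n₃ = exp[−(E₄−E₃)/kT] = exp(−(0.0237 eV)/(0.0702 eV)) = exp(-0.33761) = 0.713.

0.713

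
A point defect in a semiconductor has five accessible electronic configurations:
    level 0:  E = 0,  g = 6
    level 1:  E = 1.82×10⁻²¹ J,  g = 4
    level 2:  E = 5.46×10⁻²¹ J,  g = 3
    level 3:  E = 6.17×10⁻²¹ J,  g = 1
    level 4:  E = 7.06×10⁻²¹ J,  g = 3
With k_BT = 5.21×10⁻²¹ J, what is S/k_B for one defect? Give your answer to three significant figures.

2.71

Eᵢ/kT = 0, 0.34933, 1.0480, 1.1843, 1.3551.
Z = Σ gᵢe^(−Eᵢ/kT) = 6·e^(−0) + 4·e^(−0.34933) + 3·e^(−1.0480) + 1·e^(−1.1843) + 3·e^(−1.3551) = 6.0000 + 2.8206 + 1.0519 + 0.30596 + 0.77376 = 10.952.
⟨E⟩ = Σ EᵢPᵢ = 1.6643 ×10⁻²¹ J.
S/k_B = ln Z + ⟨E⟩/kT = ln(10.952) + 1.6643/5.21 = 2.3935 + 0.31944 = 2.71.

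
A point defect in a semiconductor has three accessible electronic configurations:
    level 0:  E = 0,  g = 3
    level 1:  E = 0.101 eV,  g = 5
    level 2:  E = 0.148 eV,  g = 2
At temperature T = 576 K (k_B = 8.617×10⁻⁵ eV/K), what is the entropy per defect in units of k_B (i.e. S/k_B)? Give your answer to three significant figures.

1.76

k_BT = 8.617×10⁻⁵ × 576 K = 0.049634 eV.
Eᵢ/kT = 0, 2.0349, 2.9818.
Z = Σ gᵢe^(−Eᵢ/kT) = 3·e^(−0) + 5·e^(−2.0349) + 2·e^(−2.9818) = 3.0000 + 0.65347 + 0.10140 = 3.7549.
⟨E⟩ = Σ EᵢPᵢ = 0.021574 eV.
S/k_B = ln Z + ⟨E⟩/kT = ln(3.7549) + 0.021574/0.049634 = 1.3231 + 0.43466 = 1.76.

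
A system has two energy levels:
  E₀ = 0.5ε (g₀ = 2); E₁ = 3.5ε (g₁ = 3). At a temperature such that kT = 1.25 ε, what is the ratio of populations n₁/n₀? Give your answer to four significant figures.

n₁/n₀ = (g₁/g₀) exp[−(E₁−E₀)/kT] = (3/2) × exp(−(3.0ε)/(1.25ε)) = (3/2) × exp(-2.40000) = 0.1361.

0.1361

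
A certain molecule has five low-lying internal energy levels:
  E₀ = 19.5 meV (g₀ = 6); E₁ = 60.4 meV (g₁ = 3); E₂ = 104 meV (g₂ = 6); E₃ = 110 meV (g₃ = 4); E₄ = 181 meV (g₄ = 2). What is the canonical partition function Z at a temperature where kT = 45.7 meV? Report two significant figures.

Eᵢ/kT = 0.4267, 1.322, 2.276, 2.407, 3.961.
Z = Σ gᵢe^(−Eᵢ/kT) = 6·e^(−0.4267) + 3·e^(−1.322) + 6·e^(−2.276) + 4·e^(−2.407) + 2·e^(−3.961) = 3.916 + 0.7998 + 0.6162 + 0.3603 + 0.03809 = 5.730.

Z = 5.7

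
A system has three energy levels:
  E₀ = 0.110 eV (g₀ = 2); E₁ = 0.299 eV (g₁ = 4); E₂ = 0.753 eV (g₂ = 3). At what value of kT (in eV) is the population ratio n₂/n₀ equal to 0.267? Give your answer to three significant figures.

n₂/n₀ = (g₂/g₀) exp[−(E₂−E₀)/kT] = 0.267.
⇒ (E₂−E₀)/kT = ln((3/2)/0.267) = ln(5.6180) = 1.7260.
kT = 0.643 eV / 1.7260 = 0.373 eV.

0.373 eV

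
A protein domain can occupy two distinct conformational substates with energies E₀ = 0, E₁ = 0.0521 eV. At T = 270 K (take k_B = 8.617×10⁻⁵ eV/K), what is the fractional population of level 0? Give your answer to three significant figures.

0.904

k_BT = 8.617×10⁻⁵ × 270 K = 0.023266 eV.
Eᵢ/kT = 0, 2.2393.
Z = Σ e^(−Eᵢ/kT) = e^(−0) + e^(−2.2393) = 1.0000 + 0.10653 = 1.1065.
P₀ = e^(−E₀/kT) / Z = 1.0000/1.1065 = 0.904.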